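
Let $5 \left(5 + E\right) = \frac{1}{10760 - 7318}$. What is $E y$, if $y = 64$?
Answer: $- \frac{2753568}{8605} \approx -320.0$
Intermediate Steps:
$E = - \frac{86049}{17210}$ ($E = -5 + \frac{1}{5 \left(10760 - 7318\right)} = -5 + \frac{1}{5 \cdot 3442} = -5 + \frac{1}{5} \cdot \frac{1}{3442} = -5 + \frac{1}{17210} = - \frac{86049}{17210} \approx -4.9999$)
$E y = \left(- \frac{86049}{17210}\right) 64 = - \frac{2753568}{8605}$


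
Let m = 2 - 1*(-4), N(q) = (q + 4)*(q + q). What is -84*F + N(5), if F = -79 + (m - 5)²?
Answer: 6642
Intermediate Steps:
N(q) = 2*q*(4 + q) (N(q) = (4 + q)*(2*q) = 2*q*(4 + q))
m = 6 (m = 2 + 4 = 6)
F = -78 (F = -79 + (6 - 5)² = -79 + 1² = -79 + 1 = -78)
-84*F + N(5) = -84*(-78) + 2*5*(4 + 5) = 6552 + 2*5*9 = 6552 + 90 = 6642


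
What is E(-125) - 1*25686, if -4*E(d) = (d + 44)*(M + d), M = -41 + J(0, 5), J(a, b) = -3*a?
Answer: -58095/2 ≈ -29048.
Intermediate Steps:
M = -41 (M = -41 - 3*0 = -41 + 0 = -41)
E(d) = -(-41 + d)*(44 + d)/4 (E(d) = -(d + 44)*(-41 + d)/4 = -(44 + d)*(-41 + d)/4 = -(-41 + d)*(44 + d)/4)
E(-125) - 1*25686 = (451 - ¾*(-125) - ¼*(-125)²) - 1*25686 = (451 + 375/4 - ¼*15625) - 25686 = (451 + 375/4 - 15625/4) - 25686 = -6723/2 - 25686 = -58095/2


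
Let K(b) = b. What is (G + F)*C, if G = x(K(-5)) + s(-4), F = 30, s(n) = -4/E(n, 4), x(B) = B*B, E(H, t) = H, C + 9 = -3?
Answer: -672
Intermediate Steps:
C = -12 (C = -9 - 3 = -12)
x(B) = B²
s(n) = -4/n
G = 26 (G = (-5)² - 4/(-4) = 25 - 4*(-¼) = 25 + 1 = 26)
(G + F)*C = (26 + 30)*(-12) = 56*(-12) = -672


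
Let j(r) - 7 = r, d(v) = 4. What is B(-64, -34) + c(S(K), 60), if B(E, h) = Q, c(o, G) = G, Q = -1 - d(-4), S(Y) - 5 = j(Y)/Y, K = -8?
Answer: 55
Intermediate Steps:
j(r) = 7 + r
S(Y) = 5 + (7 + Y)/Y
Q = -5 (Q = -1 - 1*4 = -1 - 4 = -5)
B(E, h) = -5
B(-64, -34) + c(S(K), 60) = -5 + 60 = 55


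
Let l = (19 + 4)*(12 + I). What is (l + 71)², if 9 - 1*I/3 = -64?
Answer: 28987456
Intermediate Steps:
I = 219 (I = 27 - 3*(-64) = 27 + 192 = 219)
l = 5313 (l = (19 + 4)*(12 + 219) = 23*231 = 5313)
(l + 71)² = (5313 + 71)² = 5384² = 28987456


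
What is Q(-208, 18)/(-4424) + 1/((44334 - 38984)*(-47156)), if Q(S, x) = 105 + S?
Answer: 406020459/17439172975 ≈ 0.023282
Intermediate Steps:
Q(-208, 18)/(-4424) + 1/((44334 - 38984)*(-47156)) = (105 - 208)/(-4424) + 1/((44334 - 38984)*(-47156)) = -103*(-1/4424) - 1/47156/5350 = 103/4424 + (1/5350)*(-1/47156) = 103/4424 - 1/252284600 = 406020459/17439172975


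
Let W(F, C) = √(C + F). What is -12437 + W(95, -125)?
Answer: -12437 + I*√30 ≈ -12437.0 + 5.4772*I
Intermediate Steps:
-12437 + W(95, -125) = -12437 + √(-125 + 95) = -12437 + √(-30) = -12437 + I*√30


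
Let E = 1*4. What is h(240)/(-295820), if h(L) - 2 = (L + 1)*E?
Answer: -69/21130 ≈ -0.0032655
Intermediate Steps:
E = 4
h(L) = 6 + 4*L (h(L) = 2 + (L + 1)*4 = 2 + (1 + L)*4 = 2 + (4 + 4*L) = 6 + 4*L)
h(240)/(-295820) = (6 + 4*240)/(-295820) = (6 + 960)*(-1/295820) = 966*(-1/295820) = -69/21130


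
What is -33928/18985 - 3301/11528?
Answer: -453791469/218859080 ≈ -2.0734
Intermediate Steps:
-33928/18985 - 3301/11528 = -453791469/218859080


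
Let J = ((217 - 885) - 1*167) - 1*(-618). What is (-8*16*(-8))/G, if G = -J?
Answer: 1024/217 ≈ 4.7189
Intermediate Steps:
J = -217 (J = (-668 - 167) + 618 = -835 + 618 = -217)
G = 217 (G = -1*(-217) = 217)
(-8*16*(-8))/G = (-8*16*(-8))/217 = -128*(-8)*(1/217) = 1024*(1/217) = 1024/217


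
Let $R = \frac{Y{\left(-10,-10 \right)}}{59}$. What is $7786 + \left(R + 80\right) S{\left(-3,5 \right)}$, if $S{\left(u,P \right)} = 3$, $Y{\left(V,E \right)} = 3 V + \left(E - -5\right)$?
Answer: $\frac{473429}{59} \approx 8024.2$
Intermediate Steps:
$Y{\left(V,E \right)} = 5 + E + 3 V$ ($Y{\left(V,E \right)} = 3 V + \left(E + 5\right) = 3 V + \left(5 + E\right) = 5 + E + 3 V$)
$R = - \frac{35}{59}$ ($R = \frac{5 - 10 + 3 \left(-10\right)}{59} = \left(5 - 10 - 30\right) \frac{1}{59} = \left(-35\right) \frac{1}{59} = - \frac{35}{59} \approx -0.59322$)
$7786 + \left(R + 80\right) S{\left(-3,5 \right)} = 7786 + \left(- \frac{35}{59} + 80\right) 3 = 7786 + \frac{4685}{59} \cdot 3 = 7786 + \frac{14055}{59} = \frac{473429}{59}$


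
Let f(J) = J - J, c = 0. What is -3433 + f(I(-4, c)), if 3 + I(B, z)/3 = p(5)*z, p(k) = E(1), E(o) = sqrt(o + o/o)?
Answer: -3433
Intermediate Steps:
E(o) = sqrt(1 + o) (E(o) = sqrt(o + 1) = sqrt(1 + o))
p(k) = sqrt(2) (p(k) = sqrt(1 + 1) = sqrt(2))
I(B, z) = -9 + 3*z*sqrt(2) (I(B, z) = -9 + 3*(sqrt(2)*z) = -9 + 3*(z*sqrt(2)) = -9 + 3*z*sqrt(2))
f(J) = 0
-3433 + f(I(-4, c)) = -3433 + 0 = -3433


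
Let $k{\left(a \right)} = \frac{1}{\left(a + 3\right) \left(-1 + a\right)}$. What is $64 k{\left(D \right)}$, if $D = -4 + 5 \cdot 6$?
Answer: $\frac{64}{725} \approx 0.088276$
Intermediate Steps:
$D = 26$ ($D = -4 + 30 = 26$)
$k{\left(a \right)} = \frac{1}{\left(-1 + a\right) \left(3 + a\right)}$ ($k{\left(a \right)} = \frac{1}{\left(3 + a\right) \left(-1 + a\right)} = \frac{1}{\left(-1 + a\right) \left(3 + a\right)}$)
$64 k{\left(D \right)} = \frac{64}{-3 + 26^{2} + 2 \cdot 26} = \frac{64}{-3 + 676 + 52} = \frac{64}{725}$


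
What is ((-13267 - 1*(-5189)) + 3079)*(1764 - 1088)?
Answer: -3379324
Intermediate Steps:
((-13267 - 1*(-5189)) + 3079)*(1764 - 1088) = ((-13267 + 5189) + 3079)*676 = (-8078 + 3079)*676 = -4999*676 = -3379324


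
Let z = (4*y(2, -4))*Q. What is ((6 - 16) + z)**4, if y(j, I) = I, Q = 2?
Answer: 3111696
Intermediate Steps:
z = -32 (z = (4*(-4))*2 = -16*2 = -32)
((6 - 16) + z)**4 = ((6 - 16) - 32)**4 = (-10 - 32)**4 = (-42)**4 = 3111696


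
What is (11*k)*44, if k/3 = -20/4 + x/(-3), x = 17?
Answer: -15488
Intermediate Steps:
k = -32 (k = 3*(-20/4 + 17/(-3)) = 3*(-20*¼ + 17*(-⅓)) = 3*(-5 - 17/3) = 3*(-32/3) = -32)
(11*k)*44 = (11*(-32))*44 = -352*44 = -15488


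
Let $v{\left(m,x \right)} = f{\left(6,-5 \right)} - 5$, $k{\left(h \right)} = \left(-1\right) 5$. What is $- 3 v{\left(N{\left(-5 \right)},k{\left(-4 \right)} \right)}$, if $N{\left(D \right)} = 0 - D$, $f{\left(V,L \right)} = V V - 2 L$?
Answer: $-123$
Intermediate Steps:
$k{\left(h \right)} = -5$
$f{\left(V,L \right)} = V^{2} - 2 L$
$N{\left(D \right)} = - D$
$v{\left(m,x \right)} = 41$ ($v{\left(m,x \right)} = \left(6^{2} - -10\right) - 5 = \left(36 + 10\right) - 5 = 46 - 5 = 41$)
$- 3 v{\left(N{\left(-5 \right)},k{\left(-4 \right)} \right)} = \left(-3\right) 41 = -123$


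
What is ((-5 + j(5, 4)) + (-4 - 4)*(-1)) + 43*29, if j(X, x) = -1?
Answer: 1249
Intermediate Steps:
((-5 + j(5, 4)) + (-4 - 4)*(-1)) + 43*29 = ((-5 - 1) + (-4 - 4)*(-1)) + 43*29 = (-6 - 8*(-1)) + 1247 = (-6 + 8) + 1247 = 2 + 1247 = 1249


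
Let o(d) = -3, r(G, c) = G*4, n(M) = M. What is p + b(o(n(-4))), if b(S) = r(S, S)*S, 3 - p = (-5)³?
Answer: 164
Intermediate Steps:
r(G, c) = 4*G
p = 128 (p = 3 - 1*(-5)³ = 3 - 1*(-125) = 3 + 125 = 128)
b(S) = 4*S² (b(S) = (4*S)*S = 4*S²)
p + b(o(n(-4))) = 128 + 4*(-3)² = 128 + 4*9 = 128 + 36 = 164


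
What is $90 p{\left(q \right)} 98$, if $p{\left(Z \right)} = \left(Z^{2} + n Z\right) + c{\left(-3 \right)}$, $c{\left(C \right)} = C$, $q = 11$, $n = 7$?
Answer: $1719900$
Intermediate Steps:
$p{\left(Z \right)} = -3 + Z^{2} + 7 Z$ ($p{\left(Z \right)} = \left(Z^{2} + 7 Z\right) - 3 = -3 + Z^{2} + 7 Z$)
$90 p{\left(q \right)} 98 = 90 \left(-3 + 11^{2} + 7 \cdot 11\right) 98 = 90 \left(-3 + 121 + 77\right) 98 = 90 \cdot 195 \cdot 98 = 17550 \cdot 98 = 1719900$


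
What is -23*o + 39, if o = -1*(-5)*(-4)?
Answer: 499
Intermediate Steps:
o = -20 (o = 5*(-4) = -20)
-23*o + 39 = -23*(-20) + 39 = 460 + 39 = 499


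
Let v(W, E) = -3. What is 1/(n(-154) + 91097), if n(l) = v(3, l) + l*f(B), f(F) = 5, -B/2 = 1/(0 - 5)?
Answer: 1/90324 ≈ 1.1071e-5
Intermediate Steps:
B = ⅖ (B = -2/(0 - 5) = -2/(-5) = -2*(-⅕) = ⅖ ≈ 0.40000)
n(l) = -3 + 5*l (n(l) = -3 + l*5 = -3 + 5*l)
1/(n(-154) + 91097) = 1/((-3 + 5*(-154)) + 91097) = 1/((-3 - 770) + 91097) = 1/(-773 + 91097) = 1/90324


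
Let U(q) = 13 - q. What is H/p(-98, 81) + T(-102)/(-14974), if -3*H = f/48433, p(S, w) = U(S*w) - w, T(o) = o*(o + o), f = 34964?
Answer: -5948634169994/4280703967155 ≈ -1.3896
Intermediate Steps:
T(o) = 2*o² (T(o) = o*(2*o) = 2*o²)
p(S, w) = 13 - w - S*w (p(S, w) = (13 - S*w) - w = 13 - w - S*w)
H = -34964/145299 (H = -34964/(3*48433) = -⅓*34964/48433 = -34964/145299 ≈ -0.24063)
H/p(-98, 81) + T(-102)/(-14974) = -34964/(145299*(13 - 1*81 - 1*(-98)*81)) + (2*(-102)²)/(-14974) = -34964/(145299*(13 - 81 + 7938)) + (2*10404)*(-1/14974) = -34964/145299/7870 + 20808*(-1/14974) = -34964/145299*1/7870 - 10404/7487 = -17482/571751565 - 10404/7487 = -5948634169994/4280703967155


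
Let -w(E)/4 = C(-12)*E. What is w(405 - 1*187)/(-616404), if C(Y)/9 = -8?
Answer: -5232/51367 ≈ -0.10186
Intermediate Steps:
C(Y) = -72 (C(Y) = 9*(-8) = -72)
w(E) = 288*E (w(E) = -(-288)*E = 288*E)
w(405 - 1*187)/(-616404) = (288*(405 - 1*187))/(-616404) = (288*(405 - 187))*(-1/616404) = (288*218)*(-1/616404) = 62784*(-1/616404) = -5232/51367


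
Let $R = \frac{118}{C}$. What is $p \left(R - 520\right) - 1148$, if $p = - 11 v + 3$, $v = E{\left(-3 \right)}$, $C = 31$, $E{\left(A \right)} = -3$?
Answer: $- \frac{611660}{31} \approx -19731.0$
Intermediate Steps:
$v = -3$
$R = \frac{118}{31} \approx 3.8064$
$p = 36$ ($p = \left(-11\right) \left(-3\right) + 3 = 33 + 3 = 36$)
$p \left(R - 520\right) - 1148 = 36 \left(\frac{118}{31} - 520\right) - 1148 = 36 \left(- \frac{16002}{31}\right) - 1148 = - \frac{576072}{31} - 1148 = - \frac{611660}{31}$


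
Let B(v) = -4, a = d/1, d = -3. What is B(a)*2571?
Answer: -10284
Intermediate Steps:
a = -3 (a = -3/1 = -3*1 = -3)
B(a)*2571 = -4*2571 = -10284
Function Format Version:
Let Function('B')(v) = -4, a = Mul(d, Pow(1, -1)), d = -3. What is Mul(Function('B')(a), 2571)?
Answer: -10284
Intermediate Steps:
a = -3 (a = Mul(-3, Pow(1, -1)) = Mul(-3, 1) = -3)
Mul(Function('B')(a), 2571) = Mul(-4, 2571) = -10284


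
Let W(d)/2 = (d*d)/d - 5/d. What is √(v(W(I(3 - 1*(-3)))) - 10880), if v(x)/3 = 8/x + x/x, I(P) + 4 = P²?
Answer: I*√11293861301/1019 ≈ 104.29*I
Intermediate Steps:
I(P) = -4 + P²
W(d) = -10/d + 2*d (W(d) = 2*((d*d)/d - 5/d) = 2*(d²/d - 5/d) = 2*(d - 5/d) = -10/d + 2*d)
v(x) = 3 + 24/x (v(x) = 3*(8/x + x/x) = 3*(8/x + 1) = 3*(1 + 8/x) = 3 + 24/x)
√(v(W(I(3 - 1*(-3)))) - 10880) = √((3 + 24/(-10/(-4 + (3 - 1*(-3))²) + 2*(-4 + (3 - 1*(-3))²))) - 10880) = √((3 + 24/(-10/(-4 + (3 + 3)²) + 2*(-4 + (3 + 3)²))) - 10880) = √((3 + 24/(-10/(-4 + 6²) + 2*(-4 + 6²))) - 10880) = √((3 + 24/(-10/(-4 + 36) + 2*(-4 + 36))) - 10880) = √((3 + 24/(-10/32 + 2*32)) - 10880) = √((3 + 24/(-10*1/32 + 64)) - 10880) = √((3 + 24/(-5/16 + 64)) - 10880) = √((3 + 24/(1019/16)) - 10880) = √((3 + 24*(16/1019)) - 10880) = √((3 + 384/1019) - 10880) = √(3441/1019 - 10880) = √(-11083279/1019) = I*√11293861301/1019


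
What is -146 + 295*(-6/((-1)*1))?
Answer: 1624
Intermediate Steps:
-146 + 295*(-6/((-1)*1)) = -146 + 295*(-(-6)) = -146 + 295*(-6*(-1)) = -146 + 295*6 = -146 + 1770 = 1624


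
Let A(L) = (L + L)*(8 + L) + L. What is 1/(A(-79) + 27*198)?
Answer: 1/16485 ≈ 6.0661e-5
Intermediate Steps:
A(L) = L + 2*L*(8 + L) (A(L) = (2*L)*(8 + L) + L = 2*L*(8 + L) + L = L + 2*L*(8 + L))
1/(A(-79) + 27*198) = 1/(-79*(17 + 2*(-79)) + 27*198) = 1/(-79*(17 - 158) + 5346) = 1/(-79*(-141) + 5346) = 1/(11139 + 5346) = 1/16485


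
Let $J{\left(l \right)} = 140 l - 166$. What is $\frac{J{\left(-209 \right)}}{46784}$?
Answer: $- \frac{14713}{23392} \approx -0.62898$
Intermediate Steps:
$J{\left(l \right)} = -166 + 140 l$
$\frac{J{\left(-209 \right)}}{46784} = \frac{-166 + 140 \left(-209\right)}{46784} = \left(-166 - 29260\right) \frac{1}{46784} = \left(-29426\right) \frac{1}{46784} = - \frac{14713}{23392}$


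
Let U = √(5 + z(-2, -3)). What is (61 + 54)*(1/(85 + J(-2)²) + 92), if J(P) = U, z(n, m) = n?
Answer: 931155/88 ≈ 10581.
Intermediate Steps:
U = √3 (U = √(5 - 2) = √3 ≈ 1.7320)
J(P) = √3
(61 + 54)*(1/(85 + J(-2)²) + 92) = (61 + 54)*(1/(85 + (√3)²) + 92) = 115*(1/(85 + 3) + 92) = 115*(1/88 + 92) = 115*(8097/88) = 931155/88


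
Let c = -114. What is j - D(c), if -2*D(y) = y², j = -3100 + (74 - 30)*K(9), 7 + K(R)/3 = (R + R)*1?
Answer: 4850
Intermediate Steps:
K(R) = -21 + 6*R (K(R) = -21 + 3*((R + R)*1) = -21 + 3*((2*R)*1) = -21 + 3*(2*R) = -21 + 6*R)
j = -1648 (j = -3100 + (74 - 30)*(-21 + 6*9) = -3100 + 44*(-21 + 54) = -3100 + 44*33 = -3100 + 1452 = -1648)
D(y) = -y²/2
j - D(c) = -1648 - (-1)*(-114)²/2 = -1648 - (-1)*12996/2 = -1648 - 1*(-6498) = -1648 + 6498 = 4850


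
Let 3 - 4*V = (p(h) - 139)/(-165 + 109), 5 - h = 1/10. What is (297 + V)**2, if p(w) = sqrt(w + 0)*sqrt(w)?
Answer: 443048653161/5017600 ≈ 88299.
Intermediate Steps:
h = 49/10 (h = 5 - 1/10 = 49/10 ≈ 4.9000)
p(w) = w (p(w) = sqrt(w)*sqrt(w) = w)
V = 339/2240 (V = 3/4 - (49/10 - 139)/(4*(-165 + 109)) = 3/4 - (-1341)/(40*(-56)) = 3/4 - (-1341)*(-1)/(40*56) = 3/4 - 1/4*1341/560 = 3/4 - 1341/2240 = 339/2240 ≈ 0.15134)
(297 + V)**2 = (297 + 339/2240)**2 = (665619/2240)**2 = 443048653161/5017600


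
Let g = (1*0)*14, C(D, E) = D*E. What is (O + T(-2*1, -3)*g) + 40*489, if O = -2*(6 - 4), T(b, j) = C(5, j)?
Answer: 19556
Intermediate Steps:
T(b, j) = 5*j
g = 0 (g = 0*14 = 0)
O = -4 (O = -2*2 = -4)
(O + T(-2*1, -3)*g) + 40*489 = (-4 + (5*(-3))*0) + 40*489 = (-4 - 15*0) + 19560 = (-4 + 0) + 19560 = -4 + 19560 = 19556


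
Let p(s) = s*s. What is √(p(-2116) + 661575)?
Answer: √5139031 ≈ 2266.9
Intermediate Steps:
p(s) = s²
√(p(-2116) + 661575) = √((-2116)² + 661575) = √(4477456 + 661575) = √5139031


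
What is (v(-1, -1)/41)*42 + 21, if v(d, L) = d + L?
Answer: 777/41 ≈ 18.951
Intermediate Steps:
v(d, L) = L + d
(v(-1, -1)/41)*42 + 21 = ((-1 - 1)/41)*42 + 21 = -2*1/41*42 + 21 = -2/41*42 + 21 = -84/41 + 21 = 777/41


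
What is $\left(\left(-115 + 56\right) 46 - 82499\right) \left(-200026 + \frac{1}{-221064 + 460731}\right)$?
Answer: $\frac{4085079805460633}{239667} \approx 1.7045 \cdot 10^{10}$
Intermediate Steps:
$\left(\left(-115 + 56\right) 46 - 82499\right) \left(-200026 + \frac{1}{-221064 + 460731}\right) = \left(\left(-59\right) 46 - 82499\right) \left(-200026 + \frac{1}{239667}\right) = \left(-2714 - 82499\right) \left(-200026 + \frac{1}{239667}\right) = \left(-85213\right) \left(- \frac{47939631341}{239667}\right) = \frac{4085079805460633}{239667}$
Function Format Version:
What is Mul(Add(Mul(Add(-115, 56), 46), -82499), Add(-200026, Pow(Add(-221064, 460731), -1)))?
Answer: Rational(4085079805460633, 239667) ≈ 1.7045e+10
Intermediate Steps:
Mul(Add(Mul(Add(-115, 56), 46), -82499), Add(-200026, Pow(Add(-221064, 460731), -1))) = Mul(Add(Mul(-59, 46), -82499), Add(-200026, Pow(239667, -1))) = Mul(Add(-2714, -82499), Add(-200026, Rational(1, 239667))) = Mul(-85213, Rational(-47939631341, 239667)) = Rational(4085079805460633, 239667)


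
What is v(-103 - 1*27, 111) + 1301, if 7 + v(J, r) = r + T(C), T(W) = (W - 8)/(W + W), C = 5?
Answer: 14047/10 ≈ 1404.7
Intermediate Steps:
T(W) = (-8 + W)/(2*W) (T(W) = (-8 + W)/((2*W)) = (-8 + W)*(1/(2*W)) = (-8 + W)/(2*W))
v(J, r) = -73/10 + r (v(J, r) = -7 + (r + (½)*(-8 + 5)/5) = -7 + (r + (½)*(⅕)*(-3)) = -7 + (r - 3/10) = -7 + (-3/10 + r) = -73/10 + r)
v(-103 - 1*27, 111) + 1301 = (-73/10 + 111) + 1301 = 1037/10 + 1301 = 14047/10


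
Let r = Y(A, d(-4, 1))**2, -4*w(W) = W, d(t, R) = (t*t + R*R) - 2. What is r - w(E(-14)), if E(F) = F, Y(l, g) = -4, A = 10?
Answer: 25/2 ≈ 12.500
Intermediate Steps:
d(t, R) = -2 + R**2 + t**2 (d(t, R) = (t**2 + R**2) - 2 = (R**2 + t**2) - 2 = -2 + R**2 + t**2)
w(W) = -W/4
r = 16 (r = (-4)**2 = 16)
r - w(E(-14)) = 16 - (-1)*(-14)/4 = 16 - 1*7/2 = 16 - 7/2 = 25/2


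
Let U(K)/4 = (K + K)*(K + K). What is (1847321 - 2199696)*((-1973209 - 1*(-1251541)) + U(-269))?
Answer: -153673556500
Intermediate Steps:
U(K) = 16*K**2 (U(K) = 4*((K + K)*(K + K)) = 4*((2*K)*(2*K)) = 4*(4*K**2) = 16*K**2)
(1847321 - 2199696)*((-1973209 - 1*(-1251541)) + U(-269)) = (1847321 - 2199696)*((-1973209 - 1*(-1251541)) + 16*(-269)**2) = -352375*((-1973209 + 1251541) + 16*72361) = -352375*(-721668 + 1157776) = -352375*436108 = -153673556500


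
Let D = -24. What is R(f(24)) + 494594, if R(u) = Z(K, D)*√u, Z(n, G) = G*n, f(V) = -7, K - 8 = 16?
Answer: 494594 - 576*I*√7 ≈ 4.9459e+5 - 1524.0*I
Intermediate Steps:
K = 24 (K = 8 + 16 = 24)
R(u) = -576*√u (R(u) = (-24*24)*√u = -576*√u)
R(f(24)) + 494594 = -576*I*√7 + 494594 = 494594 - 576*I*√7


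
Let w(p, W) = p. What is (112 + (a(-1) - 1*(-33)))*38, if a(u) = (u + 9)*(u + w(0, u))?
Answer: 5206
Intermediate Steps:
a(u) = u*(9 + u) (a(u) = (u + 9)*(u + 0) = (9 + u)*u = u*(9 + u))
(112 + (a(-1) - 1*(-33)))*38 = (112 + (-(9 - 1) - 1*(-33)))*38 = (112 + (-1*8 + 33))*38 = (112 + (-8 + 33))*38 = (112 + 25)*38 = 137*38 = 5206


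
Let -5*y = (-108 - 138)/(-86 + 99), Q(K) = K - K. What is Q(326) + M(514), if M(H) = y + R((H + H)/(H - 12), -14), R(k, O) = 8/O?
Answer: 1462/455 ≈ 3.2132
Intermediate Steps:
Q(K) = 0
y = 246/65 (y = -(-108 - 138)/(5*(-86 + 99)) = -(-246)/(5*13) = -⅕*(-246/13) = 246/65 ≈ 3.7846)
M(H) = 1462/455 (M(H) = 246/65 + 8/(-14) = 246/65 + 8*(-1/14) = 246/65 - 4/7 = 1462/455)
Q(326) + M(514) = 0 + 1462/455 = 1462/455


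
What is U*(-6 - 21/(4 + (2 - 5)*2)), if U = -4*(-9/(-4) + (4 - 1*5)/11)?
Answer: -855/22 ≈ -38.864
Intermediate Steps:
U = -95/11 (U = -4*(-9*(-¼) + (4 - 5)*(1/11)) = -4*(9/4 - 1*1/11) = -4*(9/4 - 1/11) = -4*95/44 = -95/11 ≈ -8.6364)
U*(-6 - 21/(4 + (2 - 5)*2)) = -95*(-6 - 21/(4 + (2 - 5)*2))/11 = -95*(-6 - 21/(4 - 3*2))/11 = -95*(-6 - 21/(4 - 6))/11 = -95*(-6 - 21/(-2))/11 = -95*(-6 - 21*(-½))/11 = -95*(-6 + 21/2)/11 = -95/11*9/2 = -855/22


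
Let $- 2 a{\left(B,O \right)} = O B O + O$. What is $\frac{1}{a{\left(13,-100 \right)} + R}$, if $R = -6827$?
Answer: $- \frac{1}{71777} \approx -1.3932 \cdot 10^{-5}$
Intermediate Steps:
$a{\left(B,O \right)} = - \frac{O}{2} - \frac{B O^{2}}{2}$ ($a{\left(B,O \right)} = - \frac{O B O + O}{2} = - \frac{B O O + O}{2} = - \frac{B O^{2} + O}{2} = - \frac{O + B O^{2}}{2} = - \frac{O}{2} - \frac{B O^{2}}{2}$)
$\frac{1}{a{\left(13,-100 \right)} + R} = \frac{1}{\left(- \frac{1}{2}\right) \left(-100\right) \left(1 + 13 \left(-100\right)\right) - 6827} = \frac{1}{\left(- \frac{1}{2}\right) \left(-100\right) \left(1 - 1300\right) - 6827} = \frac{1}{\left(- \frac{1}{2}\right) \left(-100\right) \left(-1299\right) - 6827} = \frac{1}{-64950 - 6827} = \frac{1}{-71777} = - \frac{1}{71777}$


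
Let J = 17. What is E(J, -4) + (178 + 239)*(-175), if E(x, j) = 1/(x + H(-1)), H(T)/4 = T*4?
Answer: -72974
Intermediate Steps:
H(T) = 16*T (H(T) = 4*(T*4) = 4*(4*T) = 16*T)
E(x, j) = 1/(-16 + x) (E(x, j) = 1/(x + 16*(-1)) = 1/(x - 16) = 1/(-16 + x))
E(J, -4) + (178 + 239)*(-175) = 1/(-16 + 17) + (178 + 239)*(-175) = 1/1 + 417*(-175) = 1 - 72975 = -72974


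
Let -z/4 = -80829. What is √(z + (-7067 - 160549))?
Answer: 30*√173 ≈ 394.59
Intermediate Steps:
z = 323316 (z = -4*(-80829) = 323316)
√(z + (-7067 - 160549)) = √(323316 + (-7067 - 160549)) = √(323316 - 167616) = √155700 = 30*√173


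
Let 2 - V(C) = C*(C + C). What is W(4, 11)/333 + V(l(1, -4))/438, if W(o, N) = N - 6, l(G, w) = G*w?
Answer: -1300/24309 ≈ -0.053478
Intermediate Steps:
W(o, N) = -6 + N
V(C) = 2 - 2*C**2 (V(C) = 2 - C*(C + C) = 2 - C*2*C = 2 - 2*C**2)
W(4, 11)/333 + V(l(1, -4))/438 = (-6 + 11)/333 + (2 - 2*(1*(-4))**2)/438 = 5*(1/333) + (2 - 2*(-4)**2)*(1/438) = 5/333 + (2 - 2*16)*(1/438) = 5/333 + (2 - 32)*(1/438) = 5/333 - 30*1/438 = 5/333 - 5/73 = -1300/24309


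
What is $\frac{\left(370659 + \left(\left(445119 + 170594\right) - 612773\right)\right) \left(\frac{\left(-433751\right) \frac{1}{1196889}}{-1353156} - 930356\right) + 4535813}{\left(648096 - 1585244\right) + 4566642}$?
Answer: $- \frac{62547280860769068683995}{653138548197987544} \approx -95764.0$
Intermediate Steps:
$\frac{\left(370659 + \left(\left(445119 + 170594\right) - 612773\right)\right) \left(\frac{\left(-433751\right) \frac{1}{1196889}}{-1353156} - 930356\right) + 4535813}{\left(648096 - 1585244\right) + 4566642} = \frac{\left(370659 + \left(615713 - 612773\right)\right) \left(\left(-433751\right) \frac{1}{1196889} \left(- \frac{1}{1353156}\right) - 930356\right) + 4535813}{-937148 + 4566642} = \frac{\left(370659 + 2940\right) \left(\left(- \frac{433751}{1196889}\right) \left(- \frac{1}{1353156}\right) - 930356\right) + 4535813}{3629494} = \left(373599 \left(\frac{433751}{1619577531684} - 930356\right) + 4535813\right) \frac{1}{3629494} = \left(373599 \left(- \frac{1506783674066965753}{1619577531684}\right) + 4535813\right) \frac{1}{3629494} = \left(- \frac{62548097094193815372783}{179953059076} + 4535813\right) \frac{1}{3629494} = \left(- \frac{62547280860769068683995}{179953059076}\right) \frac{1}{3629494} = - \frac{62547280860769068683995}{653138548197987544}$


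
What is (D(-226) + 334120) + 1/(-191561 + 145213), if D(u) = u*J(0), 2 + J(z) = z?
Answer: 15506743055/46348 ≈ 3.3457e+5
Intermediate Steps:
J(z) = -2 + z
D(u) = -2*u (D(u) = u*(-2 + 0) = u*(-2) = -2*u)
(D(-226) + 334120) + 1/(-191561 + 145213) = (-2*(-226) + 334120) + 1/(-191561 + 145213) = (452 + 334120) + 1/(-46348) = 334572 - 1/46348 = 15506743055/46348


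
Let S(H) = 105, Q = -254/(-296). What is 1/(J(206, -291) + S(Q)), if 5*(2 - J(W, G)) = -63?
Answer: 5/598 ≈ 0.0083612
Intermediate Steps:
J(W, G) = 73/5 (J(W, G) = 2 - ⅕*(-63) = 2 + 63/5 = 73/5)
Q = 127/148 (Q = -254*(-1/296) = 127/148 ≈ 0.85811)
1/(J(206, -291) + S(Q)) = 1/(73/5 + 105) = 1/(598/5) = 5/598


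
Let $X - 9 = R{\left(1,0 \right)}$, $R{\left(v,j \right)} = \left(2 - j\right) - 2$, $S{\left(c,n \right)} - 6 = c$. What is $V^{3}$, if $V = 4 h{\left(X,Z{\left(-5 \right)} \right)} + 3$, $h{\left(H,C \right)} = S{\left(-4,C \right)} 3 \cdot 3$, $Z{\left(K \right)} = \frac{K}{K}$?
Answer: $421875$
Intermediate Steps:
$S{\left(c,n \right)} = 6 + c$
$Z{\left(K \right)} = 1$
$R{\left(v,j \right)} = - j$ ($R{\left(v,j \right)} = \left(2 - j\right) - 2 = - j$)
$X = 9$ ($X = 9 - 0 = 9 + 0 = 9$)
$h{\left(H,C \right)} = 18$ ($h{\left(H,C \right)} = \left(6 - 4\right) 3 \cdot 3 = 2 \cdot 3 \cdot 3 = 6 \cdot 3 = 18$)
$V = 75$ ($V = 4 \cdot 18 + 3 = 72 + 3 = 75$)
$V^{3} = 75^{3} = 421875$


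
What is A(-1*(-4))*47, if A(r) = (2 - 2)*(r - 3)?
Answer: 0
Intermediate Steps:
A(r) = 0 (A(r) = 0*(-3 + r) = 0)
A(-1*(-4))*47 = 0*47 = 0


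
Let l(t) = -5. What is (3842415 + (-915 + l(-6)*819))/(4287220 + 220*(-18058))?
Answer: 255827/20964 ≈ 12.203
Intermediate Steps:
(3842415 + (-915 + l(-6)*819))/(4287220 + 220*(-18058)) = (3842415 + (-915 - 5*819))/(4287220 + 220*(-18058)) = (3842415 + (-915 - 4095))/(4287220 - 3972760) = (3842415 - 5010)/314460 = 3837405*(1/314460) = 255827/20964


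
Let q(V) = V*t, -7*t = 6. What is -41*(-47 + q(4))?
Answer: 14473/7 ≈ 2067.6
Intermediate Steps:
t = -6/7 (t = -1/7*6 = -6/7 ≈ -0.85714)
q(V) = -6*V/7 (q(V) = V*(-6/7) = -6*V/7)
-41*(-47 + q(4)) = -41*(-47 - 6/7*4) = -41*(-47 - 24/7) = -41*(-353/7) = 14473/7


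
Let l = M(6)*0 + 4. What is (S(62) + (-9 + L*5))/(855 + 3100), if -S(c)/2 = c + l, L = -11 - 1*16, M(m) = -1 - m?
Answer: -276/3955 ≈ -0.069785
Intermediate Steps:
L = -27 (L = -11 - 16 = -27)
l = 4 (l = (-1 - 1*6)*0 + 4 = (-1 - 6)*0 + 4 = -7*0 + 4 = 0 + 4 = 4)
S(c) = -8 - 2*c (S(c) = -2*(c + 4) = -2*(4 + c) = -8 - 2*c)
(S(62) + (-9 + L*5))/(855 + 3100) = ((-8 - 2*62) + (-9 - 27*5))/(855 + 3100) = ((-8 - 124) + (-9 - 135))/3955 = (-132 - 144)*(1/3955) = -276*1/3955 = -276/3955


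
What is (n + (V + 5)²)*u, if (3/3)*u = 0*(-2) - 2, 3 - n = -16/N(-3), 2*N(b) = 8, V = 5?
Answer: -214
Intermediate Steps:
N(b) = 4 (N(b) = (½)*8 = 4)
n = 7 (n = 3 - (-16)/4 = 3 - 1*(-4) = 3 + 4 = 7)
u = -2 (u = 0*(-2) - 2 = 0 - 2 = -2)
(n + (V + 5)²)*u = (7 + (5 + 5)²)*(-2) = (7 + 10²)*(-2) = (7 + 100)*(-2) = 107*(-2) = -214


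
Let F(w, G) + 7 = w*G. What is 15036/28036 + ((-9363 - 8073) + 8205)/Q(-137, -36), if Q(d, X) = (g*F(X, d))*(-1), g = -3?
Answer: -3053618/34519325 ≈ -0.088461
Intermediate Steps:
F(w, G) = -7 + G*w (F(w, G) = -7 + w*G = -7 + G*w)
Q(d, X) = -21 + 3*X*d (Q(d, X) = -3*(-7 + d*X)*(-1) = -3*(-7 + X*d)*(-1) = (21 - 3*X*d)*(-1) = -21 + 3*X*d)
15036/28036 + ((-9363 - 8073) + 8205)/Q(-137, -36) = 15036/28036 + ((-9363 - 8073) + 8205)/(-21 + 3*(-36)*(-137)) = 15036*(1/28036) + (-17436 + 8205)/(-21 + 14796) = 3759/7009 - 9231/14775 = 3759/7009 - 9231*1/14775 = 3759/7009 - 3077/4925 = -3053618/34519325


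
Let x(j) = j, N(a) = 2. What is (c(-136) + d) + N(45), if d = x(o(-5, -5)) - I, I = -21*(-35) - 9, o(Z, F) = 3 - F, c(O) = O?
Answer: -852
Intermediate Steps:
I = 726 (I = 735 - 9 = 726)
d = -718 (d = (3 - 1*(-5)) - 1*726 = (3 + 5) - 726 = 8 - 726 = -718)
(c(-136) + d) + N(45) = (-136 - 718) + 2 = -854 + 2 = -852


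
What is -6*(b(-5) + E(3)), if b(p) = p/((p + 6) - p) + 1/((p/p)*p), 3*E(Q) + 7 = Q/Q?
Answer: 91/5 ≈ 18.200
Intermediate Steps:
E(Q) = -2 (E(Q) = -7/3 + (Q/Q)/3 = -7/3 + (1/3)*1 = -7/3 + 1/3 = -2)
b(p) = 1/p + p/6 (b(p) = p/((6 + p) - p) + 1/(1*p) = p/6 + 1/p = 1/p + p/6)
-6*(b(-5) + E(3)) = -6*((1/(-5) + (1/6)*(-5)) - 2) = -6*((-1/5 - 5/6) - 2) = -6*(-31/30 - 2) = -6*(-91/30) = 91/5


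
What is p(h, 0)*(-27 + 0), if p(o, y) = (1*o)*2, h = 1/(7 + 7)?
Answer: -27/7 ≈ -3.8571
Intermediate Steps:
h = 1/14 ≈ 0.071429
p(o, y) = 2*o (p(o, y) = o*2 = 2*o)
p(h, 0)*(-27 + 0) = (2*(1/14))*(-27 + 0) = (⅐)*(-27) = -27/7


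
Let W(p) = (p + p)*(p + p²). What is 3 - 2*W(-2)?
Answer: 19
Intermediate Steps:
W(p) = 2*p*(p + p²) (W(p) = (2*p)*(p + p²) = 2*p*(p + p²))
3 - 2*W(-2) = 3 - 4*(-2)²*(1 - 2) = 3 - 4*4*(-1) = 3 - 2*(-8) = 3 + 16 = 19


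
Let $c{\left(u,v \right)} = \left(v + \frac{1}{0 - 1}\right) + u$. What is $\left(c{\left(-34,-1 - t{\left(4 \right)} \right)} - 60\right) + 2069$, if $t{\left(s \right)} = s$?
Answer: $1969$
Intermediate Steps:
$c{\left(u,v \right)} = -1 + u + v$ ($c{\left(u,v \right)} = \left(v + \frac{1}{-1}\right) + u = \left(v - 1\right) + u = \left(-1 + v\right) + u = -1 + u + v$)
$\left(c{\left(-34,-1 - t{\left(4 \right)} \right)} - 60\right) + 2069 = \left(\left(-1 - 34 - 5\right) - 60\right) + 2069 = \left(-40 - 60\right) + 2069 = -100 + 2069 = 1969$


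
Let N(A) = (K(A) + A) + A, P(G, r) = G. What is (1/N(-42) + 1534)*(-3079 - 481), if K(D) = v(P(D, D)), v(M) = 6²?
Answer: -32765795/6 ≈ -5.4610e+6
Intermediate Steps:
v(M) = 36
K(D) = 36
N(A) = 36 + 2*A (N(A) = (36 + A) + A = 36 + 2*A)
(1/N(-42) + 1534)*(-3079 - 481) = (1/(36 + 2*(-42)) + 1534)*(-3079 - 481) = (1/(36 - 84) + 1534)*(-3560) = (1/(-48) + 1534)*(-3560) = (-1/48 + 1534)*(-3560) = (73631/48)*(-3560) = -32765795/6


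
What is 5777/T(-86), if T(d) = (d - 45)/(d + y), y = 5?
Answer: 467937/131 ≈ 3572.0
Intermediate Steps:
T(d) = (-45 + d)/(5 + d) (T(d) = (d - 45)/(d + 5) = (-45 + d)/(5 + d))
5777/T(-86) = 5777/(((-45 - 86)/(5 - 86))) = 5777/((-131/(-81))) = 5777/((-1/81*(-131))) = 5777/(131/81) = 5777*(81/131) = 467937/131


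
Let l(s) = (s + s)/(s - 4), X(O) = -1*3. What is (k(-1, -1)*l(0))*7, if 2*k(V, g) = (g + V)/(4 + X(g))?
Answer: 0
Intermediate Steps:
X(O) = -3
l(s) = 2*s/(-4 + s) (l(s) = (2*s)/(-4 + s) = 2*s/(-4 + s))
k(V, g) = V/2 + g/2 (k(V, g) = ((g + V)/(4 - 3))/2 = ((V + g)/1)/2 = ((V + g)*1)/2 = (V + g)/2 = V/2 + g/2)
(k(-1, -1)*l(0))*7 = (((½)*(-1) + (½)*(-1))*(2*0/(-4 + 0)))*7 = ((-½ - ½)*(2*0/(-4)))*7 = -2*0*(-1)/4*7 = -1*0*7 = 0*7 = 0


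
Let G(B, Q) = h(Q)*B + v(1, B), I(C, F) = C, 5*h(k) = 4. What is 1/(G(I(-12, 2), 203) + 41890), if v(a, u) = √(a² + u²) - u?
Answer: 1047310/43874325819 - 25*√145/43874325819 ≈ 2.3864e-5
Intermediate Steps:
h(k) = ⅘ (h(k) = (⅕)*4 = ⅘)
G(B, Q) = √(1 + B²) - B/5 (G(B, Q) = 4*B/5 + (√(1² + B²) - B) = 4*B/5 + (√(1 + B²) - B) = √(1 + B²) - B/5)
1/(G(I(-12, 2), 203) + 41890) = 1/((√(1 + (-12)²) - ⅕*(-12)) + 41890) = 1/((√(1 + 144) + 12/5) + 41890) = 1/((√145 + 12/5) + 41890) = 1/((12/5 + √145) + 41890) = 1/(209462/5 + √145)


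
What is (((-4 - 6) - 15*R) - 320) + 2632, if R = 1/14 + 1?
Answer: 32003/14 ≈ 2285.9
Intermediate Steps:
R = 15/14 (R = 1/14 + 1 = 15/14 ≈ 1.0714)
(((-4 - 6) - 15*R) - 320) + 2632 = (((-4 - 6) - 15*15/14) - 320) + 2632 = ((-10 - 225/14) - 320) + 2632 = (-365/14 - 320) + 2632 = -4845/14 + 2632 = 32003/14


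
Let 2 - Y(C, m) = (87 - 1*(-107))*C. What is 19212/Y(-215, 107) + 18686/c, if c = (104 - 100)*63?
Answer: 16338997/218988 ≈ 74.611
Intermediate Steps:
Y(C, m) = 2 - 194*C (Y(C, m) = 2 - (87 - 1*(-107))*C = 2 - (87 + 107)*C = 2 - 194*C)
c = 252 (c = 4*63 = 252)
19212/Y(-215, 107) + 18686/c = 19212/(2 - 194*(-215)) + 18686/252 = 19212/(2 + 41710) + 18686*(1/252) = 19212/41712 + 9343/126 = 19212*(1/41712) + 9343/126 = 1601/3476 + 9343/126 = 16338997/218988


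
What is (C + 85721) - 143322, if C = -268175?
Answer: -325776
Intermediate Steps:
(C + 85721) - 143322 = (-268175 + 85721) - 143322 = -182454 - 143322 = -325776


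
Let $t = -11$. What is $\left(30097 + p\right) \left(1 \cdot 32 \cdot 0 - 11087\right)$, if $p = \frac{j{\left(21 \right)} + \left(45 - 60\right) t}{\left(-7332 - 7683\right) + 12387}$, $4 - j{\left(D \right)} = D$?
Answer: $- \frac{219230923204}{657} \approx -3.3368 \cdot 10^{8}$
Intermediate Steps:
$j{\left(D \right)} = 4 - D$
$p = - \frac{37}{657}$ ($p = \frac{\left(4 - 21\right) + \left(45 - 60\right) \left(-11\right)}{\left(-7332 - 7683\right) + 12387} = \frac{\left(4 - 21\right) - -165}{\left(-7332 - 7683\right) + 12387} = \frac{-17 + 165}{-15015 + 12387} = \frac{148}{-2628} = 148 \left(- \frac{1}{2628}\right) = - \frac{37}{657} \approx -0.056317$)
$\left(30097 + p\right) \left(1 \cdot 32 \cdot 0 - 11087\right) = \left(30097 - \frac{37}{657}\right) \left(1 \cdot 32 \cdot 0 - 11087\right) = \frac{19773692 \left(32 \cdot 0 - 11087\right)}{657} = \frac{19773692 \left(0 - 11087\right)}{657} = \frac{19773692}{657} \left(-11087\right) = - \frac{219230923204}{657}$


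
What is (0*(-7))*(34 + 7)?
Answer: 0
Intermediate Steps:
(0*(-7))*(34 + 7) = 0*41 = 0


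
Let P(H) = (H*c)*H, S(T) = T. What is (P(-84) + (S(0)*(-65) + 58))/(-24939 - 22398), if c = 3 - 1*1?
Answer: -14170/47337 ≈ -0.29934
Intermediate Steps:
c = 2 (c = 3 - 1 = 2)
P(H) = 2*H² (P(H) = (H*2)*H = (2*H)*H = 2*H²)
(P(-84) + (S(0)*(-65) + 58))/(-24939 - 22398) = (2*(-84)² + (0*(-65) + 58))/(-24939 - 22398) = (2*7056 + (0 + 58))/(-47337) = (14112 + 58)*(-1/47337) = 14170*(-1/47337) = -14170/47337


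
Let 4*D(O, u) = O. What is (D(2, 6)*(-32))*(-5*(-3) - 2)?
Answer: -208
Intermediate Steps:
D(O, u) = O/4
(D(2, 6)*(-32))*(-5*(-3) - 2) = (((¼)*2)*(-32))*(-5*(-3) - 2) = ((½)*(-32))*(15 - 2) = -16*13 = -208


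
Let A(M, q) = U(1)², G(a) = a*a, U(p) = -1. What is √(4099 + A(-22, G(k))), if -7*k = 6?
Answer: 10*√41 ≈ 64.031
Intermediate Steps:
k = -6/7 (k = -⅐*6 = -6/7 ≈ -0.85714)
G(a) = a²
A(M, q) = 1 (A(M, q) = (-1)² = 1)
√(4099 + A(-22, G(k))) = √(4099 + 1) = √4100 = 10*√41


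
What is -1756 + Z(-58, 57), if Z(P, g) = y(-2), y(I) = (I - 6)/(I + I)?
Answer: -1754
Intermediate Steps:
y(I) = (-6 + I)/(2*I) (y(I) = (-6 + I)/((2*I)) = (-6 + I)*(1/(2*I)) = (-6 + I)/(2*I))
Z(P, g) = 2 (Z(P, g) = (½)*(-6 - 2)/(-2) = (½)*(-½)*(-8) = 2)
-1756 + Z(-58, 57) = -1756 + 2 = -1754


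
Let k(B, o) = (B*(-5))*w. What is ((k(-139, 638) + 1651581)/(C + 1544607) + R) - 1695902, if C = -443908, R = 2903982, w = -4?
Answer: 1329734096721/1100699 ≈ 1.2081e+6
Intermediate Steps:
k(B, o) = 20*B (k(B, o) = (B*(-5))*(-4) = -5*B*(-4) = 20*B)
((k(-139, 638) + 1651581)/(C + 1544607) + R) - 1695902 = ((20*(-139) + 1651581)/(-443908 + 1544607) + 2903982) - 1695902 = ((-2780 + 1651581)/1100699 + 2903982) - 1695902 = (1648801*(1/1100699) + 2903982) - 1695902 = (1648801/1100699 + 2903982) - 1695902 = 3196411732219/1100699 - 1695902 = 1329734096721/1100699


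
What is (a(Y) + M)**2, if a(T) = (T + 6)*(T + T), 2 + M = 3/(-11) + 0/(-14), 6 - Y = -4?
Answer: 12215025/121 ≈ 1.0095e+5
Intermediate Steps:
Y = 10 (Y = 6 - 1*(-4) = 6 + 4 = 10)
M = -25/11 (M = -2 + (3/(-11) + 0/(-14)) = -2 + (3*(-1/11) + 0*(-1/14)) = -2 + (-3/11 + 0) = -2 - 3/11 = -25/11 ≈ -2.2727)
a(T) = 2*T*(6 + T) (a(T) = (6 + T)*(2*T) = 2*T*(6 + T))
(a(Y) + M)**2 = (2*10*(6 + 10) - 25/11)**2 = (2*10*16 - 25/11)**2 = (320 - 25/11)**2 = (3495/11)**2 = 12215025/121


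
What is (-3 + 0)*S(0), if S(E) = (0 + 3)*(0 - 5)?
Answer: 45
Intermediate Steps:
S(E) = -15 (S(E) = 3*(-5) = -15)
(-3 + 0)*S(0) = (-3 + 0)*(-15) = -3*(-15) = 45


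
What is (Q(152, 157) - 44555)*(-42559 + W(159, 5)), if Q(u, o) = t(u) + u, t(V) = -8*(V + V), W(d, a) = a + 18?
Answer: 1992173560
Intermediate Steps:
W(d, a) = 18 + a
t(V) = -16*V
Q(u, o) = -15*u (Q(u, o) = -16*u + u = -15*u)
(Q(152, 157) - 44555)*(-42559 + W(159, 5)) = (-15*152 - 44555)*(-42559 + (18 + 5)) = (-2280 - 44555)*(-42559 + 23) = -46835*(-42536) = 1992173560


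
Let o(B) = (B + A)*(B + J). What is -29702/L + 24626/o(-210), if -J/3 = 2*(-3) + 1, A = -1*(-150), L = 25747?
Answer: 143266111/150619950 ≈ 0.95118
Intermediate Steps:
A = 150
J = 15 (J = -3*(2*(-3) + 1) = -3*(-6 + 1) = -3*(-5) = 15)
o(B) = (15 + B)*(150 + B) (o(B) = (B + 150)*(B + 15) = (150 + B)*(15 + B) = (15 + B)*(150 + B))
-29702/L + 24626/o(-210) = -29702/25747 + 24626/(2250 + (-210)**2 + 165*(-210)) = -29702*1/25747 + 24626/(2250 + 44100 - 34650) = -29702/25747 + 24626/11700 = -29702/25747 + 24626*(1/11700) = -29702/25747 + 12313/5850 = 143266111/150619950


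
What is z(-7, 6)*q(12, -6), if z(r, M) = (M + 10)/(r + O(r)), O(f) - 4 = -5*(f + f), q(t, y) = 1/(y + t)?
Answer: 8/201 ≈ 0.039801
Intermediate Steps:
q(t, y) = 1/(t + y)
O(f) = 4 - 10*f (O(f) = 4 - 5*(f + f) = 4 - 10*f)
z(r, M) = (10 + M)/(4 - 9*r) (z(r, M) = (M + 10)/(r + (4 - 10*r)) = (10 + M)/(4 - 9*r))
z(-7, 6)*q(12, -6) = ((-10 - 1*6)/(-4 + 9*(-7)))/(12 - 6) = ((-10 - 6)/(-4 - 63))/6 = (-16/(-67))*(⅙) = -1/67*(-16)*(⅙) = (16/67)*(⅙) = 8/201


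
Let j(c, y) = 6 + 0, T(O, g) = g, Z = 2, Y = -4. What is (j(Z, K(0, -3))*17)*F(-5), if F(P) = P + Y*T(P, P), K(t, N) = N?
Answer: 1530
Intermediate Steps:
j(c, y) = 6
F(P) = -3*P (F(P) = P - 4*P = -3*P)
(j(Z, K(0, -3))*17)*F(-5) = (6*17)*(-3*(-5)) = 102*15 = 1530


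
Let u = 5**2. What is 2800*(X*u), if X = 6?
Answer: 420000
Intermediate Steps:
u = 25
2800*(X*u) = 2800*(6*25) = 2800*150 = 420000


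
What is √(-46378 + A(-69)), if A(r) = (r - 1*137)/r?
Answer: 2*I*√55197861/69 ≈ 215.35*I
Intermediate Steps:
A(r) = (-137 + r)/r (A(r) = (r - 137)/r = (-137 + r)/r)
√(-46378 + A(-69)) = √(-46378 + (-137 - 69)/(-69)) = √(-46378 - 1/69*(-206)) = √(-46378 + 206/69) = √(-3199876/69) = 2*I*√55197861/69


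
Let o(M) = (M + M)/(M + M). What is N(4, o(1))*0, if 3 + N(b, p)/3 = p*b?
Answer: 0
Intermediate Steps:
o(M) = 1 (o(M) = (2*M)/((2*M)) = (2*M)*(1/(2*M)) = 1)
N(b, p) = -9 + 3*b*p (N(b, p) = -9 + 3*(p*b) = -9 + 3*(b*p) = -9 + 3*b*p)
N(4, o(1))*0 = (-9 + 3*4*1)*0 = (-9 + 12)*0 = 3*0 = 0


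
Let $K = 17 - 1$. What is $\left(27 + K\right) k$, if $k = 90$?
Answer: $3870$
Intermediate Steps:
$K = 16$
$\left(27 + K\right) k = \left(27 + 16\right) 90 = 43 \cdot 90 = 3870$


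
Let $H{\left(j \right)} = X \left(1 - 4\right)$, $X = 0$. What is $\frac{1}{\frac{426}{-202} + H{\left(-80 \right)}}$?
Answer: $- \frac{101}{213} \approx -0.47418$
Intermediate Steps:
$H{\left(j \right)} = 0$ ($H{\left(j \right)} = 0 \left(1 - 4\right) = 0 \left(-3\right) = 0$)
$\frac{1}{\frac{426}{-202} + H{\left(-80 \right)}} = \frac{1}{\frac{426}{-202} + 0} = \frac{1}{426 \left(- \frac{1}{202}\right) + 0} = \frac{1}{- \frac{213}{101} + 0} = \frac{1}{- \frac{213}{101}} = - \frac{101}{213}$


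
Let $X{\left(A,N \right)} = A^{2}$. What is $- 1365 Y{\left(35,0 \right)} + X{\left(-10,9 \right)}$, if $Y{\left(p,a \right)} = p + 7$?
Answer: $-57230$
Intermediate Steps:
$Y{\left(p,a \right)} = 7 + p$
$- 1365 Y{\left(35,0 \right)} + X{\left(-10,9 \right)} = - 1365 \left(7 + 35\right) + \left(-10\right)^{2} = \left(-1365\right) 42 + 100 = -57330 + 100 = -57230$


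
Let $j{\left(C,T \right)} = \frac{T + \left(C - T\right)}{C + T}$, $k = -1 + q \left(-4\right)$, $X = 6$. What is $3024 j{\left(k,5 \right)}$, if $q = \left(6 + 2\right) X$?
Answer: $\frac{145908}{47} \approx 3104.4$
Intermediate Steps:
$q = 48$ ($q = \left(6 + 2\right) 6 = 8 \cdot 6 = 48$)
$k = -193$ ($k = -1 + 48 \left(-4\right) = -1 - 192 = -193$)
$j{\left(C,T \right)} = \frac{C}{C + T}$
$3024 j{\left(k,5 \right)} = 3024 \left(- \frac{193}{-193 + 5}\right) = 3024 \left(- \frac{193}{-188}\right) = 3024 \left(\left(-193\right) \left(- \frac{1}{188}\right)\right) = 3024 \cdot \frac{193}{188} = \frac{145908}{47}$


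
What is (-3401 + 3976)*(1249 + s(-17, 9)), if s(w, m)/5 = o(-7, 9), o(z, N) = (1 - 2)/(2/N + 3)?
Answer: 20801200/29 ≈ 7.1728e+5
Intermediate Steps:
o(z, N) = -1/(3 + 2/N)
s(w, m) = -45/29 (s(w, m) = 5*(-1*9/(2 + 3*9)) = 5*(-1*9/(2 + 27)) = 5*(-1*9/29) = 5*(-1*9*1/29) = 5*(-9/29) = -45/29)
(-3401 + 3976)*(1249 + s(-17, 9)) = (-3401 + 3976)*(1249 - 45/29) = 575*(36176/29) = 20801200/29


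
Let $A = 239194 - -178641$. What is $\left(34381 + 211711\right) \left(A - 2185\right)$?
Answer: $102288139800$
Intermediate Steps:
$A = 417835$ ($A = 239194 + 178641 = 417835$)
$\left(34381 + 211711\right) \left(A - 2185\right) = \left(34381 + 211711\right) \left(417835 - 2185\right) = 246092 \cdot 415650 = 102288139800$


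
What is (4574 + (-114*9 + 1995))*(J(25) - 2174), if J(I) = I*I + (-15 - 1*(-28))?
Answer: -8514048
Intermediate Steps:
J(I) = 13 + I**2 (J(I) = I**2 + (-15 + 28) = I**2 + 13 = 13 + I**2)
(4574 + (-114*9 + 1995))*(J(25) - 2174) = (4574 + (-114*9 + 1995))*((13 + 25**2) - 2174) = (4574 + (-1026 + 1995))*((13 + 625) - 2174) = (4574 + 969)*(638 - 2174) = 5543*(-1536) = -8514048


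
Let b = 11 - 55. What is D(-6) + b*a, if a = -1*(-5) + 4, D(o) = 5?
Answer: -391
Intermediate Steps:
b = -44
a = 9 (a = 5 + 4 = 9)
D(-6) + b*a = 5 - 44*9 = 5 - 396 = -391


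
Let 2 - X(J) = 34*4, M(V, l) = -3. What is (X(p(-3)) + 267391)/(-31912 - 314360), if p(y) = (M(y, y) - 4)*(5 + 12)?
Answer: -267257/346272 ≈ -0.77181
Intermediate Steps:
p(y) = -119 (p(y) = (-3 - 4)*(5 + 12) = -7*17 = -119)
X(J) = -134 (X(J) = 2 - 34*4 = 2 - 1*136 = 2 - 136 = -134)
(X(p(-3)) + 267391)/(-31912 - 314360) = (-134 + 267391)/(-31912 - 314360) = 267257/(-346272) = 267257*(-1/346272) = -267257/346272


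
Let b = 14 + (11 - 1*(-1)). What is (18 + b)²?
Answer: 1936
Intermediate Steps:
b = 26 (b = 14 + (11 + 1) = 14 + 12 = 26)
(18 + b)² = (18 + 26)² = 44² = 1936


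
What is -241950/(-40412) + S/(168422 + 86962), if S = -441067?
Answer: 10991439799/2580144552 ≈ 4.2600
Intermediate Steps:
-241950/(-40412) + S/(168422 + 86962) = -241950/(-40412) - 441067/(168422 + 86962) = -241950*(-1/40412) - 441067/255384 = 120975/20206 - 441067*1/255384 = 120975/20206 - 441067/255384 = 10991439799/2580144552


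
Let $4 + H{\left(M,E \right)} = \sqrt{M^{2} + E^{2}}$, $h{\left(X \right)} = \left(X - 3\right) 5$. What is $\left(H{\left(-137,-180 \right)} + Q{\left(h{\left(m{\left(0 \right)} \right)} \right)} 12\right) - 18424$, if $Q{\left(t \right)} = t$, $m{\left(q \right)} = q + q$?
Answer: $-18608 + \sqrt{51169} \approx -18382.0$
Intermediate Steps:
$m{\left(q \right)} = 2 q$
$h{\left(X \right)} = -15 + 5 X$ ($h{\left(X \right)} = \left(-3 + X\right) 5 = -15 + 5 X$)
$H{\left(M,E \right)} = -4 + \sqrt{E^{2} + M^{2}}$ ($H{\left(M,E \right)} = -4 + \sqrt{M^{2} + E^{2}} = -4 + \sqrt{E^{2} + M^{2}}$)
$\left(H{\left(-137,-180 \right)} + Q{\left(h{\left(m{\left(0 \right)} \right)} \right)} 12\right) - 18424 = \left(\left(-4 + \sqrt{\left(-180\right)^{2} + \left(-137\right)^{2}}\right) + \left(-15 + 5 \cdot 2 \cdot 0\right) 12\right) - 18424 = \left(\left(-4 + \sqrt{32400 + 18769}\right) + \left(-15 + 5 \cdot 0\right) 12\right) - 18424 = \left(\left(-4 + \sqrt{51169}\right) + \left(-15 + 0\right) 12\right) - 18424 = \left(\left(-4 + \sqrt{51169}\right) - 180\right) - 18424 = \left(-184 + \sqrt{51169}\right) - 18424 = -18608 + \sqrt{51169}$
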